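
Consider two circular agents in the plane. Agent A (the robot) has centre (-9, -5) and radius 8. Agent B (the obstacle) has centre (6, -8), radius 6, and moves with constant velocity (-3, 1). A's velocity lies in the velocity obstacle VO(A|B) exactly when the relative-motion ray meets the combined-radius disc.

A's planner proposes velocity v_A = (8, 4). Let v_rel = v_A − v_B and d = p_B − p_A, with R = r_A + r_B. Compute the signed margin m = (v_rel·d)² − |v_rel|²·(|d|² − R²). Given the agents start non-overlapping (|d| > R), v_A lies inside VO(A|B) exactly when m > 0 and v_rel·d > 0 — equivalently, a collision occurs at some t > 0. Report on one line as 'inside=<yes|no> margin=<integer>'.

d = (15, -3),  |d|² = 234;  R = 8+6 = 14,  c = 234−14² = 38
v_rel = (11, 3),  |v_rel|² = 130;  v_rel·d = (11)·(15) + (3)·(-3) = 156
130·t² − 312·t + 38 = 0  ⇒  m = 156² − 130·38 = 19396
m = 19396 > 0,  v_rel·d = 156 > 0  ⇒  inside

inside=yes margin=19396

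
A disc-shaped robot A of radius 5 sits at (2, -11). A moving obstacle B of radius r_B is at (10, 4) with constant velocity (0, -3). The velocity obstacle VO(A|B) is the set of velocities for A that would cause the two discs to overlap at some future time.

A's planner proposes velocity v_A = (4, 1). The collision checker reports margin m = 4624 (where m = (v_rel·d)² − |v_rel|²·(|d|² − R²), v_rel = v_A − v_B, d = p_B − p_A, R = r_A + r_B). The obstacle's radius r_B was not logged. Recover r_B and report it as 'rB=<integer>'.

m = 4624
d = (8, 15);  v_rel = (4, 4),  |v_rel|² = 32
v_rel×d = (4)·(15) − (4)·(8) = 28
since m = R²·32 − 28²:  R² = (784 + 4624) / 32 = 169
R = √169 = 13  ⇒  r_B = 13 − 5 = 8

rB=8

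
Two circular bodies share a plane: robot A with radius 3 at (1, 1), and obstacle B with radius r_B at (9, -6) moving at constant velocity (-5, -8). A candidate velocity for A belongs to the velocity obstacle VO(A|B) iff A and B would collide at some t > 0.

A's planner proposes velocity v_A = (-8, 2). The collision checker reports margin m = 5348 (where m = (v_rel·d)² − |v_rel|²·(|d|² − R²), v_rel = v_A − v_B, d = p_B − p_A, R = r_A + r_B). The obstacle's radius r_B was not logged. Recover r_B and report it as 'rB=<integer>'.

m = 5348
d = (8, -7);  v_rel = (-3, 10),  |v_rel|² = 109
v_rel×d = (-3)·(-7) − (10)·(8) = -59
since m = R²·109 − (-59)²:  R² = (3481 + 5348) / 109 = 81
R = √81 = 9  ⇒  r_B = 9 − 3 = 6

rB=6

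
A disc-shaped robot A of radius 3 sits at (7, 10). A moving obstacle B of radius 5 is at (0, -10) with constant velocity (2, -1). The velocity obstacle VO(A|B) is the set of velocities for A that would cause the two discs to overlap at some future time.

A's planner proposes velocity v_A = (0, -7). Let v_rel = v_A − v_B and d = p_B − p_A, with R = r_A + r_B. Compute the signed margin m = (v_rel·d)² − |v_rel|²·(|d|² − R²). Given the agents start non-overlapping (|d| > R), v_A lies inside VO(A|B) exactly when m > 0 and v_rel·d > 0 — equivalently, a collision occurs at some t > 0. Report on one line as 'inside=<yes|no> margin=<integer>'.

d = (-7, -20),  |d|² = 449;  R = 3+5 = 8,  c = 449−8² = 385
v_rel = (-2, -6),  |v_rel|² = 40;  v_rel·d = (-2)·(-7) + (-6)·(-20) = 134
40·t² − 268·t + 385 = 0  ⇒  m = 134² − 40·385 = 2556
m = 2556 > 0,  v_rel·d = 134 > 0  ⇒  inside

inside=yes margin=2556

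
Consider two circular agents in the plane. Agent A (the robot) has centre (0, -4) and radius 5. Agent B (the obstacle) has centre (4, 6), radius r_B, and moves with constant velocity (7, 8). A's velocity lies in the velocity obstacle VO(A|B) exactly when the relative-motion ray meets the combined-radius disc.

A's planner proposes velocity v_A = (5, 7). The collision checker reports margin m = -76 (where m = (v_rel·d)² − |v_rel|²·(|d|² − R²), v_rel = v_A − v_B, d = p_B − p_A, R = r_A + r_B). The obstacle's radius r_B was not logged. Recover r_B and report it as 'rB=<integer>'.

m = -76
d = (4, 10);  v_rel = (-2, -1),  |v_rel|² = 5
v_rel×d = (-2)·(10) − (-1)·(4) = -16
since m = R²·5 − (-16)²:  R² = (256 + -76) / 5 = 36
R = √36 = 6  ⇒  r_B = 6 − 5 = 1

rB=1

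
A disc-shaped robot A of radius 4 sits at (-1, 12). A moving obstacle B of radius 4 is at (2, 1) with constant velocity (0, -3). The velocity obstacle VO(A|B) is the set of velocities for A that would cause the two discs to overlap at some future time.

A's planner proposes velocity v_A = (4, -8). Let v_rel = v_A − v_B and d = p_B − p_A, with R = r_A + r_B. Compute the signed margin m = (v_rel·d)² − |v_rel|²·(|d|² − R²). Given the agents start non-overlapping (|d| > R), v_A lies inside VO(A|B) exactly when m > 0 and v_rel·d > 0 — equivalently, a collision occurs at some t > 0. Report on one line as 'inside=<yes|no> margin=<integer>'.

d = (3, -11),  |d|² = 130;  R = 4+4 = 8,  c = 130−8² = 66
v_rel = (4, -5),  |v_rel|² = 41;  v_rel·d = (4)·(3) + (-5)·(-11) = 67
41·t² − 134·t + 66 = 0  ⇒  m = 67² − 41·66 = 1783
m = 1783 > 0,  v_rel·d = 67 > 0  ⇒  inside

inside=yes margin=1783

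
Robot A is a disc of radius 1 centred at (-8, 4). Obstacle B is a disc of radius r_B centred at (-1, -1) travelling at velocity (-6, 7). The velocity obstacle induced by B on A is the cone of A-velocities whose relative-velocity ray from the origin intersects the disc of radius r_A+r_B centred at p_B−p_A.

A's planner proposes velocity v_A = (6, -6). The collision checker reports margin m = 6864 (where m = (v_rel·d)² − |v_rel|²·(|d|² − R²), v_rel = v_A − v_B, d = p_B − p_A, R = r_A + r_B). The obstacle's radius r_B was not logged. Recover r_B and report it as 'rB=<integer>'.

m = 6864
d = (7, -5);  v_rel = (12, -13),  |v_rel|² = 313
v_rel×d = (12)·(-5) − (-13)·(7) = 31
since m = R²·313 − 31²:  R² = (961 + 6864) / 313 = 25
R = √25 = 5  ⇒  r_B = 5 − 1 = 4

rB=4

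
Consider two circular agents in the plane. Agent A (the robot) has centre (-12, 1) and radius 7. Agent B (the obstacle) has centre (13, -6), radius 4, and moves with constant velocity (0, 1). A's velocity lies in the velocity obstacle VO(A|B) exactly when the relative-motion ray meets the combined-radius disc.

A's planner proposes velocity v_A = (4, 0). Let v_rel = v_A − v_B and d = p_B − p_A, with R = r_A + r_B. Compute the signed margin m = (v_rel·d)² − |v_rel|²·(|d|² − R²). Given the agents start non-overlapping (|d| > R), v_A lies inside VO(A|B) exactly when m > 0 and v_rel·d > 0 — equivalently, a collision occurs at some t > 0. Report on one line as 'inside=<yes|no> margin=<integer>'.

d = (25, -7),  |d|² = 674;  R = 7+4 = 11,  c = 674−11² = 553
v_rel = (4, -1),  |v_rel|² = 17;  v_rel·d = (4)·(25) + (-1)·(-7) = 107
17·t² − 214·t + 553 = 0  ⇒  m = 107² − 17·553 = 2048
m = 2048 > 0,  v_rel·d = 107 > 0  ⇒  inside

inside=yes margin=2048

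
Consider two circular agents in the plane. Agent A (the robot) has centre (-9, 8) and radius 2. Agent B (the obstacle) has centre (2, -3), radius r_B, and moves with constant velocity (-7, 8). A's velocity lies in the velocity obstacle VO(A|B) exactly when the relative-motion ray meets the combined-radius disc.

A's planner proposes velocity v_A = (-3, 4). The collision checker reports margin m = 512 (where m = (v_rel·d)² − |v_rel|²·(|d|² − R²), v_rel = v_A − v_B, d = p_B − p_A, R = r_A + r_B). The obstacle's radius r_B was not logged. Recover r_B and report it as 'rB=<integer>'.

m = 512
d = (11, -11);  v_rel = (4, -4),  |v_rel|² = 32
v_rel×d = (4)·(-11) − (-4)·(11) = 0
since m = R²·32 − 0²:  R² = (0 + 512) / 32 = 16
R = √16 = 4  ⇒  r_B = 4 − 2 = 2

rB=2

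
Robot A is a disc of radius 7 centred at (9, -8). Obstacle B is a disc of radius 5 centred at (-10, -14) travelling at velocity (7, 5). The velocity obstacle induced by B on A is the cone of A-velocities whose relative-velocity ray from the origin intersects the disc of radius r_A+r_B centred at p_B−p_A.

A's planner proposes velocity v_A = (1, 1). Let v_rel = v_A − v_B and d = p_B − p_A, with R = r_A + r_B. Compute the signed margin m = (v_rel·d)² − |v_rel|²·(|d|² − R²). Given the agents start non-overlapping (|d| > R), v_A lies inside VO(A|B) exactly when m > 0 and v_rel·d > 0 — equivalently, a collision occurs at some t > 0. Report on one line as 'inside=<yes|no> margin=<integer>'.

d = (-19, -6),  |d|² = 397;  R = 7+5 = 12,  c = 397−12² = 253
v_rel = (-6, -4),  |v_rel|² = 52;  v_rel·d = (-6)·(-19) + (-4)·(-6) = 138
52·t² − 276·t + 253 = 0  ⇒  m = 138² − 52·253 = 5888
m = 5888 > 0,  v_rel·d = 138 > 0  ⇒  inside

inside=yes margin=5888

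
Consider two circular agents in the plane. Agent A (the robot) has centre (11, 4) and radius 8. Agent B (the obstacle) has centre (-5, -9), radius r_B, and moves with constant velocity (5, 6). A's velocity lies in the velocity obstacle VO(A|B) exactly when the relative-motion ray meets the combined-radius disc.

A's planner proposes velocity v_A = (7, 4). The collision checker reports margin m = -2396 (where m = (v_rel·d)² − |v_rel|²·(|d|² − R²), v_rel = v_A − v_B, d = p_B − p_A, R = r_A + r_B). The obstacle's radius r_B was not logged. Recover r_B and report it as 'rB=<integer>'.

m = -2396
d = (-16, -13);  v_rel = (2, -2),  |v_rel|² = 8
v_rel×d = (2)·(-13) − (-2)·(-16) = -58
since m = R²·8 − (-58)²:  R² = (3364 + -2396) / 8 = 121
R = √121 = 11  ⇒  r_B = 11 − 8 = 3

rB=3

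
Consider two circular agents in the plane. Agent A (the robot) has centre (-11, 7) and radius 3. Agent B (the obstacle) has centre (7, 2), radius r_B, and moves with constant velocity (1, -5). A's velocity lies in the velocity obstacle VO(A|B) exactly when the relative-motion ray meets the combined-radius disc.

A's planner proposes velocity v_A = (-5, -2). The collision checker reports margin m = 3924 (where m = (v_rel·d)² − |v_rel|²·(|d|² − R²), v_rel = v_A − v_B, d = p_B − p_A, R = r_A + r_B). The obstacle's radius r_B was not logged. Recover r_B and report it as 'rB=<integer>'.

m = 3924
d = (18, -5);  v_rel = (-6, 3),  |v_rel|² = 45
v_rel×d = (-6)·(-5) − (3)·(18) = -24
since m = R²·45 − (-24)²:  R² = (576 + 3924) / 45 = 100
R = √100 = 10  ⇒  r_B = 10 − 3 = 7

rB=7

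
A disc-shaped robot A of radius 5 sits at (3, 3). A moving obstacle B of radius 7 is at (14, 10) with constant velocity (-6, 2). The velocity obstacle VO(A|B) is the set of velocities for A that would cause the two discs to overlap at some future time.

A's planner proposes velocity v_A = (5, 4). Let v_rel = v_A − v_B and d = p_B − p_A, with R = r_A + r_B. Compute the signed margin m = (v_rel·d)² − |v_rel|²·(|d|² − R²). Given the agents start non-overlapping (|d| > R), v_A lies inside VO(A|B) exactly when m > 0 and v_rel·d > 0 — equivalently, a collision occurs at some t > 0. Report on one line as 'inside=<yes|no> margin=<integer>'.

d = (11, 7),  |d|² = 170;  R = 5+7 = 12,  c = 170−12² = 26
v_rel = (11, 2),  |v_rel|² = 125;  v_rel·d = (11)·(11) + (2)·(7) = 135
125·t² − 270·t + 26 = 0  ⇒  m = 135² − 125·26 = 14975
m = 14975 > 0,  v_rel·d = 135 > 0  ⇒  inside

inside=yes margin=14975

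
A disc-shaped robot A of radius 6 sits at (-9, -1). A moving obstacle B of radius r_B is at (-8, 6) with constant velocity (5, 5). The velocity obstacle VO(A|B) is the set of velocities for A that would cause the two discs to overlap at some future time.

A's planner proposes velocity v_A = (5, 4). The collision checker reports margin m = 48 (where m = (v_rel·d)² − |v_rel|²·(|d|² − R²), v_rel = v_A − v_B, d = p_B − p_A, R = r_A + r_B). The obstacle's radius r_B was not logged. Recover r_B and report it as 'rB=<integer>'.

m = 48
d = (1, 7);  v_rel = (0, -1),  |v_rel|² = 1
v_rel×d = (0)·(7) − (-1)·(1) = 1
since m = R²·1 − 1²:  R² = (1 + 48) / 1 = 49
R = √49 = 7  ⇒  r_B = 7 − 6 = 1

rB=1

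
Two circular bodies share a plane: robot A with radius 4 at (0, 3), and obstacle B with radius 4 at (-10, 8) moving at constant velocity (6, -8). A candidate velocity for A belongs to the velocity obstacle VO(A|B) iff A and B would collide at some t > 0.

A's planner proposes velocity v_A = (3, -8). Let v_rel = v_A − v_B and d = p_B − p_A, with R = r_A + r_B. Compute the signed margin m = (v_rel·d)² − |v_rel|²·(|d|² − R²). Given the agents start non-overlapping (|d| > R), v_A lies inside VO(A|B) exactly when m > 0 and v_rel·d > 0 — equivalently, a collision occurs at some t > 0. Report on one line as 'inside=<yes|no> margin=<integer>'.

d = (-10, 5),  |d|² = 125;  R = 4+4 = 8,  c = 125−8² = 61
v_rel = (-3, 0),  |v_rel|² = 9;  v_rel·d = (-3)·(-10) + (0)·(5) = 30
9·t² − 60·t + 61 = 0  ⇒  m = 30² − 9·61 = 351
m = 351 > 0,  v_rel·d = 30 > 0  ⇒  inside

inside=yes margin=351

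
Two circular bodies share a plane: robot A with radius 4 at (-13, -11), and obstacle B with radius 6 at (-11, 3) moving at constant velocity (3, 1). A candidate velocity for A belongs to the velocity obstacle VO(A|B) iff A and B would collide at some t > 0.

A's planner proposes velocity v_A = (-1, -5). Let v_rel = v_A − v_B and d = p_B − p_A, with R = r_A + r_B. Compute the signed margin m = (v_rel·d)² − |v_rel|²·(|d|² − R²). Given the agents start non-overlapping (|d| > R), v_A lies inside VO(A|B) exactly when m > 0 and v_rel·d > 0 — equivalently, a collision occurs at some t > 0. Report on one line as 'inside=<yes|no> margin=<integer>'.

d = (2, 14),  |d|² = 200;  R = 4+6 = 10,  c = 200−10² = 100
v_rel = (-4, -6),  |v_rel|² = 52;  v_rel·d = (-4)·(2) + (-6)·(14) = -92
52·t² + 184·t + 100 = 0  ⇒  m = (-92)² − 52·100 = 3264
m = 3264 > 0,  v_rel·d = -92 < 0  ⇒  outside

inside=no margin=3264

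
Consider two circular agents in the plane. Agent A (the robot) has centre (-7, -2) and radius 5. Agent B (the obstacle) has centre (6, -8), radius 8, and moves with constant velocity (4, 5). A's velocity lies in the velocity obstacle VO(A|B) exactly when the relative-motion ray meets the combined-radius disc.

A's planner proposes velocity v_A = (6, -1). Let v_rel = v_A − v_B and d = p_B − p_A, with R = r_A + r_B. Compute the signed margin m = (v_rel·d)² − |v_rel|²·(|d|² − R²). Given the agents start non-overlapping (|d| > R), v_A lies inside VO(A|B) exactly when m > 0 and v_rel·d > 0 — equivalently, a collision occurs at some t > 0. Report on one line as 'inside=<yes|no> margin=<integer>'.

d = (13, -6),  |d|² = 205;  R = 5+8 = 13,  c = 205−13² = 36
v_rel = (2, -6),  |v_rel|² = 40;  v_rel·d = (2)·(13) + (-6)·(-6) = 62
40·t² − 124·t + 36 = 0  ⇒  m = 62² − 40·36 = 2404
m = 2404 > 0,  v_rel·d = 62 > 0  ⇒  inside

inside=yes margin=2404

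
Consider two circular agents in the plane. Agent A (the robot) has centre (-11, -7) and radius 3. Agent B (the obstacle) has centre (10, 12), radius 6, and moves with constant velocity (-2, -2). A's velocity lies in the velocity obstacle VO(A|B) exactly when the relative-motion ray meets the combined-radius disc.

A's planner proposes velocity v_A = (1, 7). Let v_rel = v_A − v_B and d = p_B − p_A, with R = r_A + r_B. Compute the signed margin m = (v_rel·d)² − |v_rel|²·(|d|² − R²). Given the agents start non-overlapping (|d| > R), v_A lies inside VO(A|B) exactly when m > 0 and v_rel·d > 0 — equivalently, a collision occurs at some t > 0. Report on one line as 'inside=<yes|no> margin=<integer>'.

d = (21, 19),  |d|² = 802;  R = 3+6 = 9,  c = 802−9² = 721
v_rel = (3, 9),  |v_rel|² = 90;  v_rel·d = (3)·(21) + (9)·(19) = 234
90·t² − 468·t + 721 = 0  ⇒  m = 234² − 90·721 = -10134
m = -10134 < 0,  v_rel·d = 234 > 0  ⇒  outside

inside=no margin=-10134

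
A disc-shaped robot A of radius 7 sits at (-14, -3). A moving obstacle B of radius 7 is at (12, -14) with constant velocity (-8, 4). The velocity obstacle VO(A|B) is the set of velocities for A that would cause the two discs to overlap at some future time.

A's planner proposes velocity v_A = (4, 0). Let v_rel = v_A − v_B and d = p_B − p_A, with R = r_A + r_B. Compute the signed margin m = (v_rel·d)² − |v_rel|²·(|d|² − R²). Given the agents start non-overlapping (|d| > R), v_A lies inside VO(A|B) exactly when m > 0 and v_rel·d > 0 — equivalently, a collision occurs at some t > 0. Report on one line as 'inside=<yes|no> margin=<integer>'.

d = (26, -11),  |d|² = 797;  R = 7+7 = 14,  c = 797−14² = 601
v_rel = (12, -4),  |v_rel|² = 160;  v_rel·d = (12)·(26) + (-4)·(-11) = 356
160·t² − 712·t + 601 = 0  ⇒  m = 356² − 160·601 = 30576
m = 30576 > 0,  v_rel·d = 356 > 0  ⇒  inside

inside=yes margin=30576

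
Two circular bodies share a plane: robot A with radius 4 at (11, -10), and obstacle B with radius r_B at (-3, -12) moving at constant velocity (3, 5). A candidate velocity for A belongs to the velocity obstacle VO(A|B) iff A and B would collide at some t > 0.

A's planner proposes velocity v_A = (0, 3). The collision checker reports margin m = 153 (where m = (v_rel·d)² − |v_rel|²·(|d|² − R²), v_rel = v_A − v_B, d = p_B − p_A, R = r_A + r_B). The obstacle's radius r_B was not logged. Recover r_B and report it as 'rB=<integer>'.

m = 153
d = (-14, -2);  v_rel = (-3, -2),  |v_rel|² = 13
v_rel×d = (-3)·(-2) − (-2)·(-14) = -22
since m = R²·13 − (-22)²:  R² = (484 + 153) / 13 = 49
R = √49 = 7  ⇒  r_B = 7 − 4 = 3

rB=3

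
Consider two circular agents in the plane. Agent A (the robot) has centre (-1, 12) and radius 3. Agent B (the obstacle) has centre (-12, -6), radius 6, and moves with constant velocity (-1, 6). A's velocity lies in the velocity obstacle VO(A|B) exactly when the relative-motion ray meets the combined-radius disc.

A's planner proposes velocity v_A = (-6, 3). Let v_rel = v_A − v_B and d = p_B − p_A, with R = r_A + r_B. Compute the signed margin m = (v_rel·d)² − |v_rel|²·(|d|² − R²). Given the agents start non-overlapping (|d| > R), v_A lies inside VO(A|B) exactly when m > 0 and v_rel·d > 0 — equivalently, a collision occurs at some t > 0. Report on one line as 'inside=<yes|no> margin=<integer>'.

d = (-11, -18),  |d|² = 445;  R = 3+6 = 9,  c = 445−9² = 364
v_rel = (-5, -3),  |v_rel|² = 34;  v_rel·d = (-5)·(-11) + (-3)·(-18) = 109
34·t² − 218·t + 364 = 0  ⇒  m = 109² − 34·364 = -495
m = -495 < 0,  v_rel·d = 109 > 0  ⇒  outside

inside=no margin=-495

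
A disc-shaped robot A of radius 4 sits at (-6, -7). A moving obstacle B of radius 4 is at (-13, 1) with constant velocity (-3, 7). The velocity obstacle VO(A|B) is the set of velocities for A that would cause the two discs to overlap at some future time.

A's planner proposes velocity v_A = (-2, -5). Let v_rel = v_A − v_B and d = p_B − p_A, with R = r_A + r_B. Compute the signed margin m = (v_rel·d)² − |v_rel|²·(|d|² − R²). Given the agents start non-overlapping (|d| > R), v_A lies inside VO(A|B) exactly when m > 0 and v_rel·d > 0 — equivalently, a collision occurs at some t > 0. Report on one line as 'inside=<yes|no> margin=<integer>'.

d = (-7, 8),  |d|² = 113;  R = 4+4 = 8,  c = 113−8² = 49
v_rel = (1, -12),  |v_rel|² = 145;  v_rel·d = (1)·(-7) + (-12)·(8) = -103
145·t² + 206·t + 49 = 0  ⇒  m = (-103)² − 145·49 = 3504
m = 3504 > 0,  v_rel·d = -103 < 0  ⇒  outside

inside=no margin=3504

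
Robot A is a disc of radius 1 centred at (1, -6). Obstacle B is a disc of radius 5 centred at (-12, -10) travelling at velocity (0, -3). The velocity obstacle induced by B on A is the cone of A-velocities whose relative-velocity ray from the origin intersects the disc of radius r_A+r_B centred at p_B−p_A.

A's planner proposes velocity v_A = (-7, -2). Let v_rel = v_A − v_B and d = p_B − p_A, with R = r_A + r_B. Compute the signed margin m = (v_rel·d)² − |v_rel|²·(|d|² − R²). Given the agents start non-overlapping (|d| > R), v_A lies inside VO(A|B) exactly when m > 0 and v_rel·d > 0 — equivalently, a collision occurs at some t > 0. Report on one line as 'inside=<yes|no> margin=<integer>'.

d = (-13, -4),  |d|² = 185;  R = 1+5 = 6,  c = 185−6² = 149
v_rel = (-7, 1),  |v_rel|² = 50;  v_rel·d = (-7)·(-13) + (1)·(-4) = 87
50·t² − 174·t + 149 = 0  ⇒  m = 87² − 50·149 = 119
m = 119 > 0,  v_rel·d = 87 > 0  ⇒  inside

inside=yes margin=119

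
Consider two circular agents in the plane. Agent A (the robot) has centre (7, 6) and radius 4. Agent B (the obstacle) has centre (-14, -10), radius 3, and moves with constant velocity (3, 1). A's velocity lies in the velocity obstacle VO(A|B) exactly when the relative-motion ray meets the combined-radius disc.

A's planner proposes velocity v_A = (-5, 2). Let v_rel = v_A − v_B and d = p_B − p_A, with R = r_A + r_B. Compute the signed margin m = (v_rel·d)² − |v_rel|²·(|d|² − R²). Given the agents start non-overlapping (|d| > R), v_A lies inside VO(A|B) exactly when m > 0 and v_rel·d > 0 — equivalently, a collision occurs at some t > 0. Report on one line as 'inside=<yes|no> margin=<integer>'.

d = (-21, -16),  |d|² = 697;  R = 4+3 = 7,  c = 697−7² = 648
v_rel = (-8, 1),  |v_rel|² = 65;  v_rel·d = (-8)·(-21) + (1)·(-16) = 152
65·t² − 304·t + 648 = 0  ⇒  m = 152² − 65·648 = -19016
m = -19016 < 0,  v_rel·d = 152 > 0  ⇒  outside

inside=no margin=-19016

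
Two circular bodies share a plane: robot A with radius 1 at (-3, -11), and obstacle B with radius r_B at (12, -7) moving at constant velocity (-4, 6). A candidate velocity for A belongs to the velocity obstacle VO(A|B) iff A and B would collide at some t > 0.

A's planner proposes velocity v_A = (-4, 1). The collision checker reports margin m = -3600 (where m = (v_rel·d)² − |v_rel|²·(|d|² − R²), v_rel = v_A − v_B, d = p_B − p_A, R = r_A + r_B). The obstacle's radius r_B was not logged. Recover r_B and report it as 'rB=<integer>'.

m = -3600
d = (15, 4);  v_rel = (0, -5),  |v_rel|² = 25
v_rel×d = (0)·(4) − (-5)·(15) = 75
since m = R²·25 − 75²:  R² = (5625 + -3600) / 25 = 81
R = √81 = 9  ⇒  r_B = 9 − 1 = 8

rB=8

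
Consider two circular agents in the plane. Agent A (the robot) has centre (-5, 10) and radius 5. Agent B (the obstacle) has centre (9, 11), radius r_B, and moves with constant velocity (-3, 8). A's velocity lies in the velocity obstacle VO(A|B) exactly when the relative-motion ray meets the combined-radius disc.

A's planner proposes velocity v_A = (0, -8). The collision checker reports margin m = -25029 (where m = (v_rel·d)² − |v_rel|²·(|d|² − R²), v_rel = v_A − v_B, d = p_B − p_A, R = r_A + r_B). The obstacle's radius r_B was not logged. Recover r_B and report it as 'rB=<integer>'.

m = -25029
d = (14, 1);  v_rel = (3, -16),  |v_rel|² = 265
v_rel×d = (3)·(1) − (-16)·(14) = 227
since m = R²·265 − 227²:  R² = (51529 + -25029) / 265 = 100
R = √100 = 10  ⇒  r_B = 10 − 5 = 5

rB=5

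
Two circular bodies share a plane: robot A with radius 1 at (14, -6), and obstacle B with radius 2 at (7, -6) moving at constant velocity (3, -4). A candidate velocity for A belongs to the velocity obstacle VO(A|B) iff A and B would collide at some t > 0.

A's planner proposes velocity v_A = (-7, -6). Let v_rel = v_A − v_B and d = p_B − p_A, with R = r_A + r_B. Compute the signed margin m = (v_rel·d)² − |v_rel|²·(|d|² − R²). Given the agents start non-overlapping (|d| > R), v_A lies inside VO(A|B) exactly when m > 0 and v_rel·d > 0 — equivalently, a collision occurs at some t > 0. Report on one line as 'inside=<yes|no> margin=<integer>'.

d = (-7, 0),  |d|² = 49;  R = 1+2 = 3,  c = 49−3² = 40
v_rel = (-10, -2),  |v_rel|² = 104;  v_rel·d = (-10)·(-7) + (-2)·(0) = 70
104·t² − 140·t + 40 = 0  ⇒  m = 70² − 104·40 = 740
m = 740 > 0,  v_rel·d = 70 > 0  ⇒  inside

inside=yes margin=740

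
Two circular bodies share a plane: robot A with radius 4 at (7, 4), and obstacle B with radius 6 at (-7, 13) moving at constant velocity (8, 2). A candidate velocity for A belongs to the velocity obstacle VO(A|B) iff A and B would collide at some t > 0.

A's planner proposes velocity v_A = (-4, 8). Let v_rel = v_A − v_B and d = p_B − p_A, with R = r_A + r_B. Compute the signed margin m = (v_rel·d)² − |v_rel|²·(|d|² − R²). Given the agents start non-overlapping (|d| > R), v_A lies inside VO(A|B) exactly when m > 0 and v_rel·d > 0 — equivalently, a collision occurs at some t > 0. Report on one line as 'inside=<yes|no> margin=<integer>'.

d = (-14, 9),  |d|² = 277;  R = 4+6 = 10,  c = 277−10² = 177
v_rel = (-12, 6),  |v_rel|² = 180;  v_rel·d = (-12)·(-14) + (6)·(9) = 222
180·t² − 444·t + 177 = 0  ⇒  m = 222² − 180·177 = 17424
m = 17424 > 0,  v_rel·d = 222 > 0  ⇒  inside

inside=yes margin=17424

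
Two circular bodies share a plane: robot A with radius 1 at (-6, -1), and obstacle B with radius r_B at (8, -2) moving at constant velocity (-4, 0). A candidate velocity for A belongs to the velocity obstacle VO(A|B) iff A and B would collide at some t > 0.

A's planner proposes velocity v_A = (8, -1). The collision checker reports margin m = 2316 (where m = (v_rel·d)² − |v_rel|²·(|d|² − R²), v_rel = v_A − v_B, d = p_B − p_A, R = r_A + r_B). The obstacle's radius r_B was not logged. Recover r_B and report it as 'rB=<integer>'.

m = 2316
d = (14, -1);  v_rel = (12, -1),  |v_rel|² = 145
v_rel×d = (12)·(-1) − (-1)·(14) = 2
since m = R²·145 − 2²:  R² = (4 + 2316) / 145 = 16
R = √16 = 4  ⇒  r_B = 4 − 1 = 3

rB=3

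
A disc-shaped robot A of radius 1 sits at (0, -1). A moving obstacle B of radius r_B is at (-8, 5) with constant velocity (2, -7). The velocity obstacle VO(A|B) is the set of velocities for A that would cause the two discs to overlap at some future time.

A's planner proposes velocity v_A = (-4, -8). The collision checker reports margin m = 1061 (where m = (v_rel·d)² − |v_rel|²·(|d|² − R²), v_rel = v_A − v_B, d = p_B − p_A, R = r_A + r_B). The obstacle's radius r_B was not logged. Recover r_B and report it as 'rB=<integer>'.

m = 1061
d = (-8, 6);  v_rel = (-6, -1),  |v_rel|² = 37
v_rel×d = (-6)·(6) − (-1)·(-8) = -44
since m = R²·37 − (-44)²:  R² = (1936 + 1061) / 37 = 81
R = √81 = 9  ⇒  r_B = 9 − 1 = 8

rB=8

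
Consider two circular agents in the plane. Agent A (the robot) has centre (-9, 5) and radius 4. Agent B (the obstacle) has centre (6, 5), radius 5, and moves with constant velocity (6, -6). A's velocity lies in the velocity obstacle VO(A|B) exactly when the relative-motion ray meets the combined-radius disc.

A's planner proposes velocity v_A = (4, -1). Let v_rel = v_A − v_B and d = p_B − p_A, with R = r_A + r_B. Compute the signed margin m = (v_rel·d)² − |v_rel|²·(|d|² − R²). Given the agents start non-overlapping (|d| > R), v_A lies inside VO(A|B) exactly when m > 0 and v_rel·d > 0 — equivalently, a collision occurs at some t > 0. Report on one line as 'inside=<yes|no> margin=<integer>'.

d = (15, 0),  |d|² = 225;  R = 4+5 = 9,  c = 225−9² = 144
v_rel = (-2, 5),  |v_rel|² = 29;  v_rel·d = (-2)·(15) + (5)·(0) = -30
29·t² + 60·t + 144 = 0  ⇒  m = (-30)² − 29·144 = -3276
m = -3276 < 0,  v_rel·d = -30 < 0  ⇒  outside

inside=no margin=-3276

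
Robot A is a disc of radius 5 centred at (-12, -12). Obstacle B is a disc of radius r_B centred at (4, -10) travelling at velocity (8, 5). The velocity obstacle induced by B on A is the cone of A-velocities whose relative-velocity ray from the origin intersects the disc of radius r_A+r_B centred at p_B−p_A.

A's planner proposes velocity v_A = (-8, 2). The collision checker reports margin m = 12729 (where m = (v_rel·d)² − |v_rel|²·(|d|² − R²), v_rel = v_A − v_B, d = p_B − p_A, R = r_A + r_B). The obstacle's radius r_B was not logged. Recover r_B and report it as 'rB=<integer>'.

m = 12729
d = (16, 2);  v_rel = (-16, -3),  |v_rel|² = 265
v_rel×d = (-16)·(2) − (-3)·(16) = 16
since m = R²·265 − 16²:  R² = (256 + 12729) / 265 = 49
R = √49 = 7  ⇒  r_B = 7 − 5 = 2

rB=2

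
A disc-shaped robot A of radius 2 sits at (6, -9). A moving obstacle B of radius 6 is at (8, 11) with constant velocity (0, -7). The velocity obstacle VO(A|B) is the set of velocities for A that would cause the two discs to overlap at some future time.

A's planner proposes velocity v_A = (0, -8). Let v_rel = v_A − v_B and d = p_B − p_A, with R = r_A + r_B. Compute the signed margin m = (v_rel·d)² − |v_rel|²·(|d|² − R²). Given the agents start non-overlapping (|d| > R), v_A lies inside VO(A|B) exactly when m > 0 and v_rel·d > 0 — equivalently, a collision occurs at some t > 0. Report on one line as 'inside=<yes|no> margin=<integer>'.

d = (2, 20),  |d|² = 404;  R = 2+6 = 8,  c = 404−8² = 340
v_rel = (0, -1),  |v_rel|² = 1;  v_rel·d = (0)·(2) + (-1)·(20) = -20
1·t² + 40·t + 340 = 0  ⇒  m = (-20)² − 1·340 = 60
m = 60 > 0,  v_rel·d = -20 < 0  ⇒  outside

inside=no margin=60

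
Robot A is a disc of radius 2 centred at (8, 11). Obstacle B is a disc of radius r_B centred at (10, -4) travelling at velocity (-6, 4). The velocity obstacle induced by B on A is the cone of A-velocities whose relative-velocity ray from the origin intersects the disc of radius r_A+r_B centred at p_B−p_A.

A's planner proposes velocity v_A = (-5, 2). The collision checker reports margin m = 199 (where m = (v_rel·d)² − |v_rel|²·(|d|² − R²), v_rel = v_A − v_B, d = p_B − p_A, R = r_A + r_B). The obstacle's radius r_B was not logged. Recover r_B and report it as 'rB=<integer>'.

m = 199
d = (2, -15);  v_rel = (1, -2),  |v_rel|² = 5
v_rel×d = (1)·(-15) − (-2)·(2) = -11
since m = R²·5 − (-11)²:  R² = (121 + 199) / 5 = 64
R = √64 = 8  ⇒  r_B = 8 − 2 = 6

rB=6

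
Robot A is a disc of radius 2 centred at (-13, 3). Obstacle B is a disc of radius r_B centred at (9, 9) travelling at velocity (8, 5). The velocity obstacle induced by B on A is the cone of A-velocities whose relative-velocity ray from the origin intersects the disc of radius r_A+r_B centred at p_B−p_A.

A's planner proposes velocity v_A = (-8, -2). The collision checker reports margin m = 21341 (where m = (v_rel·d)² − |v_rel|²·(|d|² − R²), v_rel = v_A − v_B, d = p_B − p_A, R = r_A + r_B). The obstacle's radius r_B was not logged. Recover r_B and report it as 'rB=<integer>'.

m = 21341
d = (22, 6);  v_rel = (-16, -7),  |v_rel|² = 305
v_rel×d = (-16)·(6) − (-7)·(22) = 58
since m = R²·305 − 58²:  R² = (3364 + 21341) / 305 = 81
R = √81 = 9  ⇒  r_B = 9 − 2 = 7

rB=7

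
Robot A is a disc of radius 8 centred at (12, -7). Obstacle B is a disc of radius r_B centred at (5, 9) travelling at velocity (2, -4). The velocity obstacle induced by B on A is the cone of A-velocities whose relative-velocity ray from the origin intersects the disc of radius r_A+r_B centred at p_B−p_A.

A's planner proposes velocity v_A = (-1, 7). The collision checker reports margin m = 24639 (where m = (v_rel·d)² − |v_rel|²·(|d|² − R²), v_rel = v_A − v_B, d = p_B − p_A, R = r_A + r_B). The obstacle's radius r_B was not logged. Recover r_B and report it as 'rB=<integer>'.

m = 24639
d = (-7, 16);  v_rel = (-3, 11),  |v_rel|² = 130
v_rel×d = (-3)·(16) − (11)·(-7) = 29
since m = R²·130 − 29²:  R² = (841 + 24639) / 130 = 196
R = √196 = 14  ⇒  r_B = 14 − 8 = 6

rB=6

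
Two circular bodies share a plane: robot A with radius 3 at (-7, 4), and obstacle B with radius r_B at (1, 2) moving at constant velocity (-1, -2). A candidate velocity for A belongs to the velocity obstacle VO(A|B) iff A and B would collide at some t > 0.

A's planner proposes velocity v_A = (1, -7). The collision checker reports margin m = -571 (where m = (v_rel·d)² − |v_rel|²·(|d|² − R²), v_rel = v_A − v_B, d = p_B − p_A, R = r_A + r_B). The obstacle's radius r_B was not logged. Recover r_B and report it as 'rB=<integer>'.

m = -571
d = (8, -2);  v_rel = (2, -5),  |v_rel|² = 29
v_rel×d = (2)·(-2) − (-5)·(8) = 36
since m = R²·29 − 36²:  R² = (1296 + -571) / 29 = 25
R = √25 = 5  ⇒  r_B = 5 − 3 = 2

rB=2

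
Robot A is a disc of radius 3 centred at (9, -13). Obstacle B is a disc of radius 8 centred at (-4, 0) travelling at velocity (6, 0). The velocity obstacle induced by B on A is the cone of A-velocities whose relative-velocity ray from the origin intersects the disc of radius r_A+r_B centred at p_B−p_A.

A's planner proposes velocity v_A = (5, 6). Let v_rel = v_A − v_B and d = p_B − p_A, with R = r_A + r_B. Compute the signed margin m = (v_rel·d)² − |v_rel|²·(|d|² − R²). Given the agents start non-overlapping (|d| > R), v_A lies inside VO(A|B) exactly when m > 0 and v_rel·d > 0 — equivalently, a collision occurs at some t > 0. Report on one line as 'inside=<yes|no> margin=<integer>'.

d = (-13, 13),  |d|² = 338;  R = 3+8 = 11,  c = 338−11² = 217
v_rel = (-1, 6),  |v_rel|² = 37;  v_rel·d = (-1)·(-13) + (6)·(13) = 91
37·t² − 182·t + 217 = 0  ⇒  m = 91² − 37·217 = 252
m = 252 > 0,  v_rel·d = 91 > 0  ⇒  inside

inside=yes margin=252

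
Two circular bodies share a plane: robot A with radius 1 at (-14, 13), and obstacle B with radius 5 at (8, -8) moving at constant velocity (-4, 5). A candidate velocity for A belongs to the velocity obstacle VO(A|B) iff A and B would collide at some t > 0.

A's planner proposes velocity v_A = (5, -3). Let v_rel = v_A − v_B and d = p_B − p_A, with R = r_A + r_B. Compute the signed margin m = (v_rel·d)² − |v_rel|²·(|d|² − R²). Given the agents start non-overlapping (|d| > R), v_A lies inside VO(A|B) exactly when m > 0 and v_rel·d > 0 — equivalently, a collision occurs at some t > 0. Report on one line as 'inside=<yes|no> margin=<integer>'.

d = (22, -21),  |d|² = 925;  R = 1+5 = 6,  c = 925−6² = 889
v_rel = (9, -8),  |v_rel|² = 145;  v_rel·d = (9)·(22) + (-8)·(-21) = 366
145·t² − 732·t + 889 = 0  ⇒  m = 366² − 145·889 = 5051
m = 5051 > 0,  v_rel·d = 366 > 0  ⇒  inside

inside=yes margin=5051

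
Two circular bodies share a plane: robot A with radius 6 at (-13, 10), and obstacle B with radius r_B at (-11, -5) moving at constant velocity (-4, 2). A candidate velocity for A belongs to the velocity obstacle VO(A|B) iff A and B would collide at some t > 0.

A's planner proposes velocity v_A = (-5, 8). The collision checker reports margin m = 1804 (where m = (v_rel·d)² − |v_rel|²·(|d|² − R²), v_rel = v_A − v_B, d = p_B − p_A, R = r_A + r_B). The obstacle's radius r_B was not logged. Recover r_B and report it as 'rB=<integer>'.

m = 1804
d = (2, -15);  v_rel = (-1, 6),  |v_rel|² = 37
v_rel×d = (-1)·(-15) − (6)·(2) = 3
since m = R²·37 − 3²:  R² = (9 + 1804) / 37 = 49
R = √49 = 7  ⇒  r_B = 7 − 6 = 1

rB=1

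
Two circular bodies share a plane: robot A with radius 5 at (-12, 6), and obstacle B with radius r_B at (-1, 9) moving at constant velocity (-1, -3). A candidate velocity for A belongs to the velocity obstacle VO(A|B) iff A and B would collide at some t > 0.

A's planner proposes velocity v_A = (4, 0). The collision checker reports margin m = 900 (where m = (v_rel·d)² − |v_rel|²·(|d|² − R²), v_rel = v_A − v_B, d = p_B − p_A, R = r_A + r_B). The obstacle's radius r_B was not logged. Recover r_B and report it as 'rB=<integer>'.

m = 900
d = (11, 3);  v_rel = (5, 3),  |v_rel|² = 34
v_rel×d = (5)·(3) − (3)·(11) = -18
since m = R²·34 − (-18)²:  R² = (324 + 900) / 34 = 36
R = √36 = 6  ⇒  r_B = 6 − 5 = 1

rB=1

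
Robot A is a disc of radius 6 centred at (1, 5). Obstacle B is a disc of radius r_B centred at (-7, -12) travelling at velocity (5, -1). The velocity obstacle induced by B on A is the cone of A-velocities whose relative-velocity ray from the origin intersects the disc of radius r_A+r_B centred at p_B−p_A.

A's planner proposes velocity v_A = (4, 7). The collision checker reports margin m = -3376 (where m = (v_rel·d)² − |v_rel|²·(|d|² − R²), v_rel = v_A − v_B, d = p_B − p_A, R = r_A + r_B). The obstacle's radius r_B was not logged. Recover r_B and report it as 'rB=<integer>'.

m = -3376
d = (-8, -17);  v_rel = (-1, 8),  |v_rel|² = 65
v_rel×d = (-1)·(-17) − (8)·(-8) = 81
since m = R²·65 − 81²:  R² = (6561 + -3376) / 65 = 49
R = √49 = 7  ⇒  r_B = 7 − 6 = 1

rB=1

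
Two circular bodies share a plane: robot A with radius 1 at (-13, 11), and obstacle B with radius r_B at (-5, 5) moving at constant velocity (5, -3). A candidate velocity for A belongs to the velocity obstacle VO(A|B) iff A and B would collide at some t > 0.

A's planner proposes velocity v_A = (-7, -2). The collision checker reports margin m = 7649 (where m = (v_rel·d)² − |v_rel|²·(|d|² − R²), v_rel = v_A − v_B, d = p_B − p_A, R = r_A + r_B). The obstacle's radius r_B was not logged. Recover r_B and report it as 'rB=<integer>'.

m = 7649
d = (8, -6);  v_rel = (-12, 1),  |v_rel|² = 145
v_rel×d = (-12)·(-6) − (1)·(8) = 64
since m = R²·145 − 64²:  R² = (4096 + 7649) / 145 = 81
R = √81 = 9  ⇒  r_B = 9 − 1 = 8

rB=8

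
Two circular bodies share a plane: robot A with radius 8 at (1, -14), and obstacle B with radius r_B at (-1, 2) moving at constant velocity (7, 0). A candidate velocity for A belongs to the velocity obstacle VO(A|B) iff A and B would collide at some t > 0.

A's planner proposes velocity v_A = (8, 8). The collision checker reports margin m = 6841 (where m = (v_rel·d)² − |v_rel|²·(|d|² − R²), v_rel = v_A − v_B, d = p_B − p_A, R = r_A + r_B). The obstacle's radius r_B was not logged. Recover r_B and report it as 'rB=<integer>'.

m = 6841
d = (-2, 16);  v_rel = (1, 8),  |v_rel|² = 65
v_rel×d = (1)·(16) − (8)·(-2) = 32
since m = R²·65 − 32²:  R² = (1024 + 6841) / 65 = 121
R = √121 = 11  ⇒  r_B = 11 − 8 = 3

rB=3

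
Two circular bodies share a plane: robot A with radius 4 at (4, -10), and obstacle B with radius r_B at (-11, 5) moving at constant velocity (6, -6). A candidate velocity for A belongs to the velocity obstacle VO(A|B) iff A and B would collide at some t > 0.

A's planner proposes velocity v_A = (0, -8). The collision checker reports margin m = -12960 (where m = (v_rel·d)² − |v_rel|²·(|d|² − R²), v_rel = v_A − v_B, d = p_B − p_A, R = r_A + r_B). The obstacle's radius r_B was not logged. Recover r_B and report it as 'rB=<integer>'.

m = -12960
d = (-15, 15);  v_rel = (-6, -2),  |v_rel|² = 40
v_rel×d = (-6)·(15) − (-2)·(-15) = -120
since m = R²·40 − (-120)²:  R² = (14400 + -12960) / 40 = 36
R = √36 = 6  ⇒  r_B = 6 − 4 = 2

rB=2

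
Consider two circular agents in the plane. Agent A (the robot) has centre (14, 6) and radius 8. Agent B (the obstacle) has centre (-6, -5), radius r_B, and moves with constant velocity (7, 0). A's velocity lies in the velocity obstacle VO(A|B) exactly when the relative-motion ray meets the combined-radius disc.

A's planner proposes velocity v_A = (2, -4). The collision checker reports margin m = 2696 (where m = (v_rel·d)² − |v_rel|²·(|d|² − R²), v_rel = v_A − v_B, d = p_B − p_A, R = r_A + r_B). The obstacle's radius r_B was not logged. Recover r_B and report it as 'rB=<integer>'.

m = 2696
d = (-20, -11);  v_rel = (-5, -4),  |v_rel|² = 41
v_rel×d = (-5)·(-11) − (-4)·(-20) = -25
since m = R²·41 − (-25)²:  R² = (625 + 2696) / 41 = 81
R = √81 = 9  ⇒  r_B = 9 − 8 = 1

rB=1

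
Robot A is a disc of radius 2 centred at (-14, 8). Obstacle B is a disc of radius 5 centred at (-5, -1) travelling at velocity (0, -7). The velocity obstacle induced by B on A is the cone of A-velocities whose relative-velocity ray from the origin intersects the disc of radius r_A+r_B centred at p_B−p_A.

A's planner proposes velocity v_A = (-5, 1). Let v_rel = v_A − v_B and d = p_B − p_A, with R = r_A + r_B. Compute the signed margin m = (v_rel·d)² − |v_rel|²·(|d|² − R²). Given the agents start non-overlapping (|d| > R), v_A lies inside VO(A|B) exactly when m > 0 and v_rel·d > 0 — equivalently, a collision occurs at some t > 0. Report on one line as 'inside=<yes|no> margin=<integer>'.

d = (9, -9),  |d|² = 162;  R = 2+5 = 7,  c = 162−7² = 113
v_rel = (-5, 8),  |v_rel|² = 89;  v_rel·d = (-5)·(9) + (8)·(-9) = -117
89·t² + 234·t + 113 = 0  ⇒  m = (-117)² − 89·113 = 3632
m = 3632 > 0,  v_rel·d = -117 < 0  ⇒  outside

inside=no margin=3632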